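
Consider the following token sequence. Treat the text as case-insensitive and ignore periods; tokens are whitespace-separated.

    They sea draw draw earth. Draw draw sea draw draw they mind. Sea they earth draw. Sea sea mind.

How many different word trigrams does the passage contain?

16

19 tokens → 17 trigram windows in total.
Repeated trigrams (each contributes count−1 duplicates):
  sea draw draw: 2
1 duplicate windows → 17 − 1 = 16 distinct.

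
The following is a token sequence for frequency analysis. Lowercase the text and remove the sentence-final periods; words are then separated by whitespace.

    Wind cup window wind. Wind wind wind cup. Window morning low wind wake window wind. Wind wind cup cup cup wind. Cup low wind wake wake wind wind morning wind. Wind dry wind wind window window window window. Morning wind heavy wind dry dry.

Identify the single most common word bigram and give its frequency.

"wind wind", 8 times

Bigram frequencies (highest first):
  wind wind: 8
  wind cup: 4
  window window: 3
  cup window: 2
  window wind: 2
  window morning: 2
  … (17 more, each ≤ 2)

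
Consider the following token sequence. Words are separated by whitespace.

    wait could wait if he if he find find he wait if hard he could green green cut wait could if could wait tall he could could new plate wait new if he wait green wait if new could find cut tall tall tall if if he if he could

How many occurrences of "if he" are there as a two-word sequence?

5

Scanning the 49 overlapping bigram windows for "if he":
  position 4–5: if he
  position 6–7: if he
  position 32–33: if he
  position 46–47: if he
  position 48–49: if he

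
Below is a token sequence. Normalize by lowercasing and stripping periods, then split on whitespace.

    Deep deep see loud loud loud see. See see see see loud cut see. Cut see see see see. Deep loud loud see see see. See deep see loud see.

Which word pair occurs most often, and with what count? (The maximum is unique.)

"see see", 10 times

Bigram frequencies (highest first):
  see see: 10
  see loud: 3
  loud loud: 3
  loud see: 3
  deep see: 2
  cut see: 2
  … (5 more, each ≤ 2)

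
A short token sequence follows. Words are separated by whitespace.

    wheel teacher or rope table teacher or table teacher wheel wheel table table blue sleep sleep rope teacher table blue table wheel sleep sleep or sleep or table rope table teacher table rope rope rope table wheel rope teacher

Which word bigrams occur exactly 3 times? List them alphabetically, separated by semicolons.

rope table; table teacher

Bigram counts meeting the condition (exactly 3 times):
  rope table: 3
  table teacher: 3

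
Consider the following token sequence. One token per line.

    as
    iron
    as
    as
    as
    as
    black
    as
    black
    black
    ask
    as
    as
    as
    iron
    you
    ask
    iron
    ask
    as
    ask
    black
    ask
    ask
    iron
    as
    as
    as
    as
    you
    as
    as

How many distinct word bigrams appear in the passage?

32 tokens → 31 bigram windows in total.
Repeated bigrams (each contributes count−1 duplicates):
  as as: 9
  as black: 2
  as iron: 2
  ask as: 2
  ask iron: 2
  black ask: 2
  iron as: 2
14 duplicate windows → 31 − 14 = 17 distinct.

17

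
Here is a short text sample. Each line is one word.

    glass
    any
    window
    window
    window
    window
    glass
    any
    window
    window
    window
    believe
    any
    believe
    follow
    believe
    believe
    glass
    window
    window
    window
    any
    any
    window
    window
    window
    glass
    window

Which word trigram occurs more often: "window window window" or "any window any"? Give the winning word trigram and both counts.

"window window window" (5 vs 0)

"window window window": 5 occurrences
"any window any": 0 occurrences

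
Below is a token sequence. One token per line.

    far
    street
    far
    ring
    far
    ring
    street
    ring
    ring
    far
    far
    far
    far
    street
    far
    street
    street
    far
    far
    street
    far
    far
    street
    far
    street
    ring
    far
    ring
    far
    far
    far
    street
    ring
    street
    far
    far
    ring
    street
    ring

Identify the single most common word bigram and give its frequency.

Bigram frequencies (highest first):
  far far: 8
  far street: 7
  street far: 6
  far ring: 4
  ring far: 4
  street ring: 4
  … (3 more, each ≤ 3)

"far far", 8 times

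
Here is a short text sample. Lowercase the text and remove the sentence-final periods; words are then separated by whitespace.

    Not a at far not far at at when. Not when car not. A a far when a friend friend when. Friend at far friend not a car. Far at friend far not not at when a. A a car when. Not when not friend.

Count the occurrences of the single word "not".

Scanning the 45 tokens for "not":
  position 1: not
  position 5: not
  position 10: not
  position 13: not
  position 26: not
  position 33: not
  position 34: not
  position 42: not
  position 44: not

9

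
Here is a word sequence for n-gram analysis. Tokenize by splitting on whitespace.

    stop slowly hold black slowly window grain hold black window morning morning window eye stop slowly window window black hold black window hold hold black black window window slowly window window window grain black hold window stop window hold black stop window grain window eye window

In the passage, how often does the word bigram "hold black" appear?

Scanning the 45 overlapping bigram windows for "hold black":
  position 3–4: hold black
  position 8–9: hold black
  position 20–21: hold black
  position 24–25: hold black
  position 39–40: hold black

5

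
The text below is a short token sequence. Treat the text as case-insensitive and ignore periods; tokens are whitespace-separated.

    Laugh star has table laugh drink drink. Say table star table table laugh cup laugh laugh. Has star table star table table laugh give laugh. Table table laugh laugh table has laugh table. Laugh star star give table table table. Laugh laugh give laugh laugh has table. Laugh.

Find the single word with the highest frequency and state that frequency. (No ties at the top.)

Unigram frequencies (highest first):
  laugh: 16
  table: 15
  star: 6
  has: 4
  give: 3
  drink: 2
  … (2 more, each ≤ 1)

"laugh", 16 times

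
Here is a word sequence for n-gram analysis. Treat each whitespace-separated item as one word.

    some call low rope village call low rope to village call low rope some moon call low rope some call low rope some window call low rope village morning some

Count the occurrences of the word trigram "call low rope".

Scanning the 28 overlapping trigram windows for "call low rope":
  position 2–4: call low rope
  position 6–8: call low rope
  position 11–13: call low rope
  position 16–18: call low rope
  position 20–22: call low rope
  position 25–27: call low rope

6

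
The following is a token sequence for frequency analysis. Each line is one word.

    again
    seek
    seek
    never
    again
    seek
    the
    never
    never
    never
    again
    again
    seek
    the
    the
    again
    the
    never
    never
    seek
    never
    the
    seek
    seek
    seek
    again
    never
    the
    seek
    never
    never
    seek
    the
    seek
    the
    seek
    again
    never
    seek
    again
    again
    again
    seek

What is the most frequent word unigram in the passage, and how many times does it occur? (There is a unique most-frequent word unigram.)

"seek", 14 times

Unigram frequencies (highest first):
  seek: 14
  never: 11
  again: 10
  the: 8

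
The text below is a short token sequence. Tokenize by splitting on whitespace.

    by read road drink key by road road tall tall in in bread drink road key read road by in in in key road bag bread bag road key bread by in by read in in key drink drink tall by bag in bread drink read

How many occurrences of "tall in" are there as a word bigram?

1

Scanning the 45 overlapping bigram windows for "tall in":
  position 10–11: tall in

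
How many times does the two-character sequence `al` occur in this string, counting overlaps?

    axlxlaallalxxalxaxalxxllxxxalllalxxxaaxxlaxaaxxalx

Sliding a length-2 window over the 50 characters (49 positions):
  position 7–8: al
  position 10–11: al
  position 14–15: al
  position 19–20: al
  position 28–29: al
  position 32–33: al
  position 48–49: al

7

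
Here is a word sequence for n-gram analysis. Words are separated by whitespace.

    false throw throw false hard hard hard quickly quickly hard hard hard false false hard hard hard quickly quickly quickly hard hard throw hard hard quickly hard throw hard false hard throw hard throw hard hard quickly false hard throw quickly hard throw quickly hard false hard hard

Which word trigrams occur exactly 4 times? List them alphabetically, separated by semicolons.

hard hard quickly; hard throw hard

Trigram counts meeting the condition (exactly 4 times):
  hard hard quickly: 4
  hard throw hard: 4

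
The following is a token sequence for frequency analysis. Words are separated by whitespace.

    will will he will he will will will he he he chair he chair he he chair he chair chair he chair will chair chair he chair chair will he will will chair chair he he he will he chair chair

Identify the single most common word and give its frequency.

Unigram frequencies (highest first):
  he: 16
  chair: 14
  will: 11

"he", 16 times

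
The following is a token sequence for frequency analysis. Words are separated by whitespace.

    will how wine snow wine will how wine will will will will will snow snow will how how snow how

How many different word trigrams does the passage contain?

20 tokens → 18 trigram windows in total.
Repeated trigrams (each contributes count−1 duplicates):
  will will will: 3
  will how wine: 2
3 duplicate windows → 18 − 3 = 15 distinct.

15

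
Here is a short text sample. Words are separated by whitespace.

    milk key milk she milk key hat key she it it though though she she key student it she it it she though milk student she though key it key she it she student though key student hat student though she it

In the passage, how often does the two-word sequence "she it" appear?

Scanning the 41 overlapping bigram windows for "she it":
  position 9–10: she it
  position 19–20: she it
  position 31–32: she it
  position 41–42: she it

4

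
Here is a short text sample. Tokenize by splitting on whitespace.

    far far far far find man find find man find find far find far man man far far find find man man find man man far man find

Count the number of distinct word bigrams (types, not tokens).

9

28 tokens → 27 bigram windows in total.
Repeated bigrams (each contributes count−1 duplicates):
  far far: 4
  find man: 4
  man find: 4
  far find: 3
  find find: 3
  man man: 3
  far man: 2
  find far: 2
  … (1 more repeated)
18 duplicate windows → 27 − 18 = 9 distinct.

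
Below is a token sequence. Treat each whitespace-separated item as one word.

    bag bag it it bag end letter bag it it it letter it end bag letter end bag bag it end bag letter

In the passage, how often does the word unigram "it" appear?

7

Scanning the 23 tokens for "it":
  position 3: it
  position 4: it
  position 9: it
  position 10: it
  position 11: it
  position 13: it
  position 20: it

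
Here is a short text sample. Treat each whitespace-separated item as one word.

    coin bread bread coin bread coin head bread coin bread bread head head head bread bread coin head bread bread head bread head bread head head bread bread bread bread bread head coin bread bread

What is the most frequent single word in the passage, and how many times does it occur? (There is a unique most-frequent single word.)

"bread", 19 times

Unigram frequencies (highest first):
  bread: 19
  head: 10
  coin: 6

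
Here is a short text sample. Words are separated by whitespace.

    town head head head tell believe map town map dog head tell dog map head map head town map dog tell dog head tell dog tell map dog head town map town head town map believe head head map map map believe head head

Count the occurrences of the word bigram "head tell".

Scanning the 43 overlapping bigram windows for "head tell":
  position 4–5: head tell
  position 11–12: head tell
  position 23–24: head tell

3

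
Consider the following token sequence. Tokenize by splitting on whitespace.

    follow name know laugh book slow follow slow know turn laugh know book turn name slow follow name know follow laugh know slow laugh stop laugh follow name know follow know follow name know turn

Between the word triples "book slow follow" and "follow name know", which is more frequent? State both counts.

"follow name know" (4 vs 1)

"book slow follow": 1 occurrence
"follow name know": 4 occurrences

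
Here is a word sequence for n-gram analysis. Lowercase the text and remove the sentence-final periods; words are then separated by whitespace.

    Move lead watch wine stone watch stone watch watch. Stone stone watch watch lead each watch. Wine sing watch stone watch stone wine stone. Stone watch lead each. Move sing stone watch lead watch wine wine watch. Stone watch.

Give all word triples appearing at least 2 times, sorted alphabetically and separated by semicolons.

Trigram counts meeting the condition (at least 2 times):
  lead watch wine: 2
  stone stone watch: 2
  stone watch lead: 2
  stone watch stone: 2
  stone watch watch: 2
  watch lead each: 2
  watch stone watch: 3

lead watch wine; stone stone watch; stone watch lead; stone watch stone; stone watch watch; watch lead each; watch stone watch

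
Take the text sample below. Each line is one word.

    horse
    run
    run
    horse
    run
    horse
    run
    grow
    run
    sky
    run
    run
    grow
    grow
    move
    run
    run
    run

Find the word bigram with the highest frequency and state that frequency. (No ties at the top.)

Bigram frequencies (highest first):
  run run: 4
  horse run: 3
  run horse: 2
  run grow: 2
  grow run: 1
  run sky: 1
  … (4 more, each ≤ 1)

"run run", 4 times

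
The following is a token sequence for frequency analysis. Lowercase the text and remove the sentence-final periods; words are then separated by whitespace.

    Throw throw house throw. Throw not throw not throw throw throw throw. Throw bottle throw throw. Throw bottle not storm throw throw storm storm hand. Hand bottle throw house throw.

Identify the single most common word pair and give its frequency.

"throw throw", 9 times

Bigram frequencies (highest first):
  throw throw: 9
  throw house: 2
  house throw: 2
  throw not: 2
  not throw: 2
  throw bottle: 2
  … (9 more, each ≤ 2)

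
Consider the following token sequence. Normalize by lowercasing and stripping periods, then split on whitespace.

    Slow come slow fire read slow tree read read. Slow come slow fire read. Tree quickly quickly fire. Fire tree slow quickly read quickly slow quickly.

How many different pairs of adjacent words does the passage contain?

26 tokens → 25 bigram windows in total.
Repeated bigrams (each contributes count−1 duplicates):
  come slow: 2
  fire read: 2
  read slow: 2
  slow come: 2
  slow fire: 2
  slow quickly: 2
6 duplicate windows → 25 − 6 = 19 distinct.

19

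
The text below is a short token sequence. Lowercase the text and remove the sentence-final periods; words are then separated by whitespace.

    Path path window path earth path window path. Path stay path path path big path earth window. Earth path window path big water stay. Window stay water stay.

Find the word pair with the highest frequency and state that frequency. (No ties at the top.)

"path path", 4 times

Bigram frequencies (highest first):
  path path: 4
  path window: 3
  window path: 3
  path earth: 2
  earth path: 2
  path big: 2
  … (10 more, each ≤ 2)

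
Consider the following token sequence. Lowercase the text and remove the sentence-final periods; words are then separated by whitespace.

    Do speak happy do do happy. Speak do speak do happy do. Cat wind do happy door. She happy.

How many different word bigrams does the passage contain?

19 tokens → 18 bigram windows in total.
Repeated bigrams (each contributes count−1 duplicates):
  do happy: 3
  do speak: 2
  happy do: 2
  speak do: 2
5 duplicate windows → 18 − 5 = 13 distinct.

13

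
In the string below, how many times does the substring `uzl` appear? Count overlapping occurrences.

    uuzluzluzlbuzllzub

Sliding a length-3 window over the 18 characters (16 positions):
  position 2–4: uzl
  position 5–7: uzl
  position 8–10: uzl
  position 12–14: uzl

4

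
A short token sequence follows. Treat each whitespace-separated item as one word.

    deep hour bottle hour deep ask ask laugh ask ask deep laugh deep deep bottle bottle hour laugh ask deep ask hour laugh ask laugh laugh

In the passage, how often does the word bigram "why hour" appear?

0

Scanning the 25 overlapping bigram windows for "why hour":
  (none found)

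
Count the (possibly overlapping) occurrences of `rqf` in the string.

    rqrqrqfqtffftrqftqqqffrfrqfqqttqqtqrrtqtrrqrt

Sliding a length-3 window over the 45 characters (43 positions):
  position 5–7: rqf
  position 14–16: rqf
  position 25–27: rqf

3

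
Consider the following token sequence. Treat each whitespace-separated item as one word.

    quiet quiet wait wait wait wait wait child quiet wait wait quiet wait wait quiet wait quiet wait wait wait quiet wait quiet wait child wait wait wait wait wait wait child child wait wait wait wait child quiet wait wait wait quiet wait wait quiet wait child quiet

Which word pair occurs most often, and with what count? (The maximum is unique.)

"wait wait", 19 times

Bigram frequencies (highest first):
  wait wait: 19
  quiet wait: 10
  wait quiet: 7
  wait child: 5
  child quiet: 3
  child wait: 2
  … (2 more, each ≤ 1)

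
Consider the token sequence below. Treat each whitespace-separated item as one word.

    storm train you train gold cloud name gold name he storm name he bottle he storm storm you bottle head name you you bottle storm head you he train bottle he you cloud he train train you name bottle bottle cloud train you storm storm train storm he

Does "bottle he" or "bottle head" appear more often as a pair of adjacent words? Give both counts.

"bottle he" (2 vs 1)

"bottle he": 2 occurrences
"bottle head": 1 occurrence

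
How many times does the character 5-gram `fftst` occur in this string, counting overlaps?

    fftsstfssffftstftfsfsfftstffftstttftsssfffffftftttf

Sliding a length-5 window over the 51 characters (47 positions):
  position 11–15: fftst
  position 22–26: fftst
  position 28–32: fftst

3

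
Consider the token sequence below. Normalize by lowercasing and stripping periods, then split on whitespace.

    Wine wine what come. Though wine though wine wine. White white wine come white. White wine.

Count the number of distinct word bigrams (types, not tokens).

16 tokens → 15 bigram windows in total.
Repeated bigrams (each contributes count−1 duplicates):
  though wine: 2
  white white: 2
  white wine: 2
  wine wine: 2
4 duplicate windows → 15 − 4 = 11 distinct.

11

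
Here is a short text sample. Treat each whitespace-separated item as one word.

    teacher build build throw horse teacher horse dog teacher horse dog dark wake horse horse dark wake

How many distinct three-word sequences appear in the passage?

17 tokens → 15 trigram windows in total.
Repeated trigrams (each contributes count−1 duplicates):
  teacher horse dog: 2
1 duplicate windows → 15 − 1 = 14 distinct.

14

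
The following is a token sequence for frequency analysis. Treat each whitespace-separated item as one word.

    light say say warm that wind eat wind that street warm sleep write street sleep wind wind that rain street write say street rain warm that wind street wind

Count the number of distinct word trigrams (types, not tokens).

26

29 tokens → 27 trigram windows in total.
Repeated trigrams (each contributes count−1 duplicates):
  warm that wind: 2
1 duplicate windows → 27 − 1 = 26 distinct.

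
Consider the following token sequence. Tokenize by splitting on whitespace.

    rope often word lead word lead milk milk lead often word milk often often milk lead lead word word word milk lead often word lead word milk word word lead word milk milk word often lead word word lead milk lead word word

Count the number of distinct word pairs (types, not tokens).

17

43 tokens → 42 bigram windows in total.
Repeated bigrams (each contributes count−1 duplicates):
  lead word: 6
  word lead: 5
  word word: 5
  milk lead: 4
  word milk: 4
  often word: 3
  lead milk: 2
  lead often: 2
  … (2 more repeated)
25 duplicate windows → 42 − 25 = 17 distinct.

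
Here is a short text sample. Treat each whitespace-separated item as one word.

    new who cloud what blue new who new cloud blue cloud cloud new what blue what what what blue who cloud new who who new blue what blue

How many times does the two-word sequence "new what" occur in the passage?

Scanning the 27 overlapping bigram windows for "new what":
  position 13–14: new what

1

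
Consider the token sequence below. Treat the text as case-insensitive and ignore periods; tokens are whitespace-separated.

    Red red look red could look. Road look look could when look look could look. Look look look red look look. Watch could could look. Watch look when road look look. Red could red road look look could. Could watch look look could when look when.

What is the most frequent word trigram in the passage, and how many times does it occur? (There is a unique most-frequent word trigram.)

Trigram frequencies (highest first):
  look look could: 4
  road look look: 3
  look red could: 2
  look could when: 2
  could when look: 2
  look look look: 2
  … (28 more, each ≤ 2)

"look look could", 4 times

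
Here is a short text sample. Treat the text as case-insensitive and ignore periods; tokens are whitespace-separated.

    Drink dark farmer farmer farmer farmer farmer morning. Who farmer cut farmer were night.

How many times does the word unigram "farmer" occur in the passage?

Scanning the 14 tokens for "farmer":
  position 3: farmer
  position 4: farmer
  position 5: farmer
  position 6: farmer
  position 7: farmer
  position 10: farmer
  position 12: farmer

7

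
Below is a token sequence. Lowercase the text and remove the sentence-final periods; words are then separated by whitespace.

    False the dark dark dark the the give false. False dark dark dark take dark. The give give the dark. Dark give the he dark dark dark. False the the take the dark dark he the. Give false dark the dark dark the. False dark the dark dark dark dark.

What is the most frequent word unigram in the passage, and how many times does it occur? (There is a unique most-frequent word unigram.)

Unigram frequencies (highest first):
  dark: 22
  the: 13
  false: 6
  give: 5
  take: 2
  he: 2

"dark", 22 times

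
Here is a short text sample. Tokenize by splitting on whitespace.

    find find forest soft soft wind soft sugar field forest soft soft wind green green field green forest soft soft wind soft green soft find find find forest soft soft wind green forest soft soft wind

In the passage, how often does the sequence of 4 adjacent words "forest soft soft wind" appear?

5

Scanning the 33 overlapping 4-gram windows for "forest soft soft wind":
  position 3–6: forest soft soft wind
  position 10–13: forest soft soft wind
  position 18–21: forest soft soft wind
  position 28–31: forest soft soft wind
  position 33–36: forest soft soft wind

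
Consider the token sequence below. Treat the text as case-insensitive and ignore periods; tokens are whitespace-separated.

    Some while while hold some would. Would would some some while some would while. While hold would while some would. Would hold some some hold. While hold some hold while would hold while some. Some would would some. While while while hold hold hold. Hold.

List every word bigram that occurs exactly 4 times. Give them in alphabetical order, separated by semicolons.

Bigram counts meeting the condition (exactly 4 times):
  some would: 4
  while hold: 4
  while while: 4
  would would: 4

some would; while hold; while while; would would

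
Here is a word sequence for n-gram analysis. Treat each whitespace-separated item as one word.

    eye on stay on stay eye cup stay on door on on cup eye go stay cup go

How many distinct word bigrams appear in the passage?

18 tokens → 17 bigram windows in total.
Repeated bigrams (each contributes count−1 duplicates):
  on stay: 2
  stay on: 2
2 duplicate windows → 17 − 2 = 15 distinct.

15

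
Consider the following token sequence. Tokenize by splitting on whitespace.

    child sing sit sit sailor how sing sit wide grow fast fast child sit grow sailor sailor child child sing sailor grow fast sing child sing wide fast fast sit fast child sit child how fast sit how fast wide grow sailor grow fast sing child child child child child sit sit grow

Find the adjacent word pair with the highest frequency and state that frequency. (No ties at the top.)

"child child", 5 times

Bigram frequencies (highest first):
  child child: 5
  child sing: 3
  grow fast: 3
  child sit: 3
  sing sit: 2
  sit sit: 2
  … (24 more, each ≤ 2)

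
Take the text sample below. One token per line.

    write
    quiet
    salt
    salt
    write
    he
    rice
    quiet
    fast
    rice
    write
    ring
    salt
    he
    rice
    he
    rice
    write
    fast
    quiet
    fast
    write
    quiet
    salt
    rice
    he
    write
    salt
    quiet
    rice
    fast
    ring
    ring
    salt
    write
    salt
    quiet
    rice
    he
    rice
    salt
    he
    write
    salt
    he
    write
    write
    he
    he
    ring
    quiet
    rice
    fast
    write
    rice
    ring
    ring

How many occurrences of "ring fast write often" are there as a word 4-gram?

Scanning the 54 overlapping 4-gram windows for "ring fast write often":
  (none found)

0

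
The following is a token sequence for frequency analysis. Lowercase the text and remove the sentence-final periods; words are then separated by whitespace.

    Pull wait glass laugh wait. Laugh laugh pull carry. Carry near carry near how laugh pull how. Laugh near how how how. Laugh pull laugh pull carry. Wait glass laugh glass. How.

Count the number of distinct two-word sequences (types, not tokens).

32 tokens → 31 bigram windows in total.
Repeated bigrams (each contributes count−1 duplicates):
  laugh pull: 4
  how laugh: 3
  carry near: 2
  glass laugh: 2
  how how: 2
  near how: 2
  pull carry: 2
  wait glass: 2
11 duplicate windows → 31 − 11 = 20 distinct.

20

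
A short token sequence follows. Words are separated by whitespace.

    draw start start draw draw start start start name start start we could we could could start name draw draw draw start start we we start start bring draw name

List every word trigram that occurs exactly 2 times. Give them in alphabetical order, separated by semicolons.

draw draw start; start start we

Trigram counts meeting the condition (exactly 2 times):
  draw draw start: 2
  start start we: 2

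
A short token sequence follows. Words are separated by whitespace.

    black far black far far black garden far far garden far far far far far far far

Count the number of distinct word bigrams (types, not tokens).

17 tokens → 16 bigram windows in total.
Repeated bigrams (each contributes count−1 duplicates):
  far far: 8
  black far: 2
  far black: 2
  garden far: 2
10 duplicate windows → 16 − 10 = 6 distinct.

6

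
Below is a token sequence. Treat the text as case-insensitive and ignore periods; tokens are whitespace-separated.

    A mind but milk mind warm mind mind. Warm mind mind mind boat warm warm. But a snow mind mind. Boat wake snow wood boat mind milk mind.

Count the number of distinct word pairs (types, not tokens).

20

28 tokens → 27 bigram windows in total.
Repeated bigrams (each contributes count−1 duplicates):
  mind mind: 4
  milk mind: 2
  mind boat: 2
  mind warm: 2
  warm mind: 2
7 duplicate windows → 27 − 7 = 20 distinct.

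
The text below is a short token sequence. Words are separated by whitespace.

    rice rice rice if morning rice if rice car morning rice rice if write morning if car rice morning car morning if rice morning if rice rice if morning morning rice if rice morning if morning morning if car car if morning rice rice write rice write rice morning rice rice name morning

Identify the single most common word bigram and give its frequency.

Bigram frequencies (highest first):
  rice rice: 6
  rice if: 5
  morning rice: 5
  morning if: 5
  if morning: 4
  if rice: 4
  … (15 more, each ≤ 4)

"rice rice", 6 times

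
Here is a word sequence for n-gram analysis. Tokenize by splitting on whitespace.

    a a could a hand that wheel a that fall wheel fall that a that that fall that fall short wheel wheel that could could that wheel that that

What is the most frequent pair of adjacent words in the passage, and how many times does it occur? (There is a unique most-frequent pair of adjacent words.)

"that fall", 3 times

Bigram frequencies (highest first):
  that fall: 3
  that wheel: 2
  a that: 2
  fall that: 2
  that that: 2
  wheel that: 2
  … (15 more, each ≤ 1)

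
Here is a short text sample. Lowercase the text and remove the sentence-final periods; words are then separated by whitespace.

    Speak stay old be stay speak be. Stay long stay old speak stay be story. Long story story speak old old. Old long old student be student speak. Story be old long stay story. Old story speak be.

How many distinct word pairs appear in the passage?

29

38 tokens → 37 bigram windows in total.
Repeated bigrams (each contributes count−1 duplicates):
  be stay: 2
  long stay: 2
  old long: 2
  old old: 2
  speak be: 2
  speak stay: 2
  stay old: 2
  story speak: 2
8 duplicate windows → 37 − 8 = 29 distinct.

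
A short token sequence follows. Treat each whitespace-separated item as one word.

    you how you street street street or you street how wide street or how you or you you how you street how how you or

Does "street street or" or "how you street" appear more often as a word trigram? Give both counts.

"street street or": 1 occurrence
"how you street": 2 occurrences

"how you street" (2 vs 1)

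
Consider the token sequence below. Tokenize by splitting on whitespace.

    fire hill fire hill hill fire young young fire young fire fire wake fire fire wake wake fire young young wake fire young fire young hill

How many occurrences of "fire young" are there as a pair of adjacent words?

5

Scanning the 25 overlapping bigram windows for "fire young":
  position 6–7: fire young
  position 9–10: fire young
  position 18–19: fire young
  position 22–23: fire young
  position 24–25: fire young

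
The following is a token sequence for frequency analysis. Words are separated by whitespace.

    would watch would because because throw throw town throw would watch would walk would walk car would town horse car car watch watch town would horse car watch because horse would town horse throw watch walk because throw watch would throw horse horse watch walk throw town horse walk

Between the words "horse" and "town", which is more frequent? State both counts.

"horse" (7 vs 5)

"horse": 7 occurrences
"town": 5 occurrences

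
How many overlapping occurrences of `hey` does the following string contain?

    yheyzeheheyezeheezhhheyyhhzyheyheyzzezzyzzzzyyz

5

Sliding a length-3 window over the 47 characters (45 positions):
  position 2–4: hey
  position 9–11: hey
  position 21–23: hey
  position 29–31: hey
  position 32–34: hey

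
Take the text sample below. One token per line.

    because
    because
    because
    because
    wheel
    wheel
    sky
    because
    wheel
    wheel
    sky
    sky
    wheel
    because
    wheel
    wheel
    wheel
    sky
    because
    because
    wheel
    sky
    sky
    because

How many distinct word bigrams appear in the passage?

24 tokens → 23 bigram windows in total.
Repeated bigrams (each contributes count−1 duplicates):
  because because: 4
  because wheel: 4
  wheel sky: 4
  wheel wheel: 4
  sky because: 3
  sky sky: 2
15 duplicate windows → 23 − 15 = 8 distinct.

8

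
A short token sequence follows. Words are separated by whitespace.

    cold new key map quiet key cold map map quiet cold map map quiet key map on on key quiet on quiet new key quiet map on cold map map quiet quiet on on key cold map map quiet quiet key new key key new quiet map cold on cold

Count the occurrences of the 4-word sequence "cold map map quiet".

4

Scanning the 47 overlapping 4-gram windows for "cold map map quiet":
  position 7–10: cold map map quiet
  position 11–14: cold map map quiet
  position 28–31: cold map map quiet
  position 36–39: cold map map quiet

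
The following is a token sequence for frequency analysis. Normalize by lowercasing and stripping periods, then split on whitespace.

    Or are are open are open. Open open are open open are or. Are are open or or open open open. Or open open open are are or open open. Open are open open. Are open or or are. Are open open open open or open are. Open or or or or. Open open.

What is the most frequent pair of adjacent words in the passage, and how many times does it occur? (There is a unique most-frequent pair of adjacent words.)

Bigram frequencies (highest first):
  open open: 14
  are open: 8
  open are: 7
  open or: 5
  or or: 5
  or open: 5
  … (3 more, each ≤ 4)

"open open", 14 times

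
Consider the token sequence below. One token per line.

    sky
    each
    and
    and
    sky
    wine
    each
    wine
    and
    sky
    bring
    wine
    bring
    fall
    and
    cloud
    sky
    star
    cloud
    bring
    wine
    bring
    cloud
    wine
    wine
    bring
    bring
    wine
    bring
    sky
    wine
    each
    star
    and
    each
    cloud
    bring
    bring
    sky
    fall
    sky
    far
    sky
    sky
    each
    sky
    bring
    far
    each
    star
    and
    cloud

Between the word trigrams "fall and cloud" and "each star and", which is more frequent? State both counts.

"fall and cloud": 1 occurrence
"each star and": 2 occurrences

"each star and" (2 vs 1)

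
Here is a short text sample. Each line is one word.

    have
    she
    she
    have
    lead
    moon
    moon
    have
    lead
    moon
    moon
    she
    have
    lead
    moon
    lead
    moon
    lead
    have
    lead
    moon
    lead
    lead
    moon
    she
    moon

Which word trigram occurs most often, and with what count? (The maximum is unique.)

Trigram frequencies (highest first):
  have lead moon: 4
  lead moon lead: 3
  she have lead: 2
  lead moon moon: 2
  have she she: 1
  she she have: 1
  … (11 more, each ≤ 1)

"have lead moon", 4 times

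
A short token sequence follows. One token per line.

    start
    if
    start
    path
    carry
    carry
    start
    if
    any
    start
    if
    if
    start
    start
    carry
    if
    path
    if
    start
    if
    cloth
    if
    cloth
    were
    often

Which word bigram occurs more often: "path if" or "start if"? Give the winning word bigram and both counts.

"path if": 1 occurrence
"start if": 4 occurrences

"start if" (4 vs 1)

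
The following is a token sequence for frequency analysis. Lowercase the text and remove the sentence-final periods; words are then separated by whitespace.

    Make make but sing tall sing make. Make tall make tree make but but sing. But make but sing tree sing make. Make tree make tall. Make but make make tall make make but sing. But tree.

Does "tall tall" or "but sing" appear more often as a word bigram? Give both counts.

"but sing" (4 vs 0)

"tall tall": 0 occurrences
"but sing": 4 occurrences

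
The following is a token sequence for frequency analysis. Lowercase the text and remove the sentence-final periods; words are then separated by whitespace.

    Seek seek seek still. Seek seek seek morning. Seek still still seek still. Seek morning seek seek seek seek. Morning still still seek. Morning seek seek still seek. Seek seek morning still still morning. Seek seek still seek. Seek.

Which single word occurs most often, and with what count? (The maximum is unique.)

"seek", 23 times

Unigram frequencies (highest first):
  seek: 23
  still: 10
  morning: 6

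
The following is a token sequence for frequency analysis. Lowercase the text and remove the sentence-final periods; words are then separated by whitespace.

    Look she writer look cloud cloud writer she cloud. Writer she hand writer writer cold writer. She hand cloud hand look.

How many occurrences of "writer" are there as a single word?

6

Scanning the 21 tokens for "writer":
  position 3: writer
  position 7: writer
  position 10: writer
  position 13: writer
  position 14: writer
  position 16: writer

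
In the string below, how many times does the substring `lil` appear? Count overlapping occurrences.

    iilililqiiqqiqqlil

3

Sliding a length-3 window over the 18 characters (16 positions):
  position 3–5: lil
  position 5–7: lil
  position 16–18: lil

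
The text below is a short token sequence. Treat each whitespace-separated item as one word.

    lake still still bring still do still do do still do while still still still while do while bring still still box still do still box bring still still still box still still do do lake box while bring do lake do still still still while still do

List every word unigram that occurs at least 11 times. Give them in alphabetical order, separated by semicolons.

do; still

Unigram counts meeting the condition (at least 11 times):
  do: 11
  still: 21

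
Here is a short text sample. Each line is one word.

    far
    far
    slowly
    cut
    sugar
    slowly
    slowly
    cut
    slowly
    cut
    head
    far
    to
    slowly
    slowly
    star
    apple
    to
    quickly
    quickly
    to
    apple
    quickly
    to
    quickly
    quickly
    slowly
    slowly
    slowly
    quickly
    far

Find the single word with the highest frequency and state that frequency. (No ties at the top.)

Unigram frequencies (highest first):
  slowly: 9
  quickly: 6
  far: 4
  to: 4
  cut: 3
  apple: 2
  … (3 more, each ≤ 1)

"slowly", 9 times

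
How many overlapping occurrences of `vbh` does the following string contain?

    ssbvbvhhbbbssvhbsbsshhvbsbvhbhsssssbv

Sliding a length-3 window over the 37 characters (35 positions):
  (no match at any position)

0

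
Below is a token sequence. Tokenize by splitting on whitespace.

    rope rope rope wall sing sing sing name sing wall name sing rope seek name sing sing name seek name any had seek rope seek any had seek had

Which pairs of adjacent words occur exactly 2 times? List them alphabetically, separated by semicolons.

Bigram counts meeting the condition (exactly 2 times):
  any had: 2
  had seek: 2
  rope rope: 2
  rope seek: 2
  seek name: 2
  sing name: 2

any had; had seek; rope rope; rope seek; seek name; sing name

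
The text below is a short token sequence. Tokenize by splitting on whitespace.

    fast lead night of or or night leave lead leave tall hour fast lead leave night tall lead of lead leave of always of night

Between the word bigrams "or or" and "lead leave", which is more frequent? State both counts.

"or or": 1 occurrence
"lead leave": 3 occurrences

"lead leave" (3 vs 1)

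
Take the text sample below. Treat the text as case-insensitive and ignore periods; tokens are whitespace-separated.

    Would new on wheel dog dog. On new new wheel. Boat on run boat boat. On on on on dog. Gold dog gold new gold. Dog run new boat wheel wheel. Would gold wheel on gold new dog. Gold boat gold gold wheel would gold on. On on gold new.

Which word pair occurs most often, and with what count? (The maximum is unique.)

Bigram frequencies (highest first):
  on on: 5
  dog gold: 3
  gold new: 3
  boat on: 2
  gold dog: 2
  wheel would: 2
  … (29 more, each ≤ 2)

"on on", 5 times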